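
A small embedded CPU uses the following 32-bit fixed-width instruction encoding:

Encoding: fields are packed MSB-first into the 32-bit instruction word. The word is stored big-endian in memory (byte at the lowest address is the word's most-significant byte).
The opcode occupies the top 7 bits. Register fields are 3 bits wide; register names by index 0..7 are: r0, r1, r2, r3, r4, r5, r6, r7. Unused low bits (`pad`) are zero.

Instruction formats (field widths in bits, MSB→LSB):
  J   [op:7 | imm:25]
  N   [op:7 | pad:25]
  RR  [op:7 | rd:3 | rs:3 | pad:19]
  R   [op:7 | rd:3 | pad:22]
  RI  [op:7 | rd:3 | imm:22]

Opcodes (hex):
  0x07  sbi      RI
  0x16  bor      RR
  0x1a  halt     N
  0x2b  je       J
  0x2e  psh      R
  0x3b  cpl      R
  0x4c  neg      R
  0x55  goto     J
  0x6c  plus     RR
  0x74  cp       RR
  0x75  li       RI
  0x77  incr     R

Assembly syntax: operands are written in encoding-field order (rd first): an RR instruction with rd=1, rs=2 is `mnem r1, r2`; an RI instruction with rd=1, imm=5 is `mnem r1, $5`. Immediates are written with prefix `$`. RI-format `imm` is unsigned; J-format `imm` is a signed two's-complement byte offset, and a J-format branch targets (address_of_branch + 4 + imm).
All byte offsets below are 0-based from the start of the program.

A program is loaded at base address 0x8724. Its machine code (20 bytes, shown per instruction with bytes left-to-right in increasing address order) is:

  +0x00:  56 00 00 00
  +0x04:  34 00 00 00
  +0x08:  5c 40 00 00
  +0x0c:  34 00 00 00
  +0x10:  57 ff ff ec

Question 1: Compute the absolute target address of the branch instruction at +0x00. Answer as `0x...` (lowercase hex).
off 0x00: read 56 00 00 00 as big → 0x56000000
  op=0x56000000>>25=0x2b ⇒ je (J)
  [24:0] imm=0 = $0
  target = base 0x8724 + off 0x00 + 4 + imm 0 = 0x8728

0x8728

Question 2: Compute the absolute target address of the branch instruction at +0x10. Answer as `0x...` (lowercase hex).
off 0x10: read 57 ff ff ec as big → 0x57ffffec
  op=0x57ffffec>>25=0x2b ⇒ je (J)
  imm@[24:0]=0x1ffffec (s25→-20) ⇒ $-20
  target = base 0x8724 + off 0x10 + 4 + imm -20 = 0x8724

0x8724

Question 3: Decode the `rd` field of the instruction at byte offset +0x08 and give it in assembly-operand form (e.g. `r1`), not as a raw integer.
r1

@+08  big-endian(5c 40 00 00) = 0x5c400000
  top 7b → 0x2e → psh [R]
  rd: (w>>22)&0x7=0x1 → r1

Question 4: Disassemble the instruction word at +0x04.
off 0x04: read 34 00 00 00 as big → 0x34000000
  op=0x34000000>>25=0x1a ⇒ halt (N)

halt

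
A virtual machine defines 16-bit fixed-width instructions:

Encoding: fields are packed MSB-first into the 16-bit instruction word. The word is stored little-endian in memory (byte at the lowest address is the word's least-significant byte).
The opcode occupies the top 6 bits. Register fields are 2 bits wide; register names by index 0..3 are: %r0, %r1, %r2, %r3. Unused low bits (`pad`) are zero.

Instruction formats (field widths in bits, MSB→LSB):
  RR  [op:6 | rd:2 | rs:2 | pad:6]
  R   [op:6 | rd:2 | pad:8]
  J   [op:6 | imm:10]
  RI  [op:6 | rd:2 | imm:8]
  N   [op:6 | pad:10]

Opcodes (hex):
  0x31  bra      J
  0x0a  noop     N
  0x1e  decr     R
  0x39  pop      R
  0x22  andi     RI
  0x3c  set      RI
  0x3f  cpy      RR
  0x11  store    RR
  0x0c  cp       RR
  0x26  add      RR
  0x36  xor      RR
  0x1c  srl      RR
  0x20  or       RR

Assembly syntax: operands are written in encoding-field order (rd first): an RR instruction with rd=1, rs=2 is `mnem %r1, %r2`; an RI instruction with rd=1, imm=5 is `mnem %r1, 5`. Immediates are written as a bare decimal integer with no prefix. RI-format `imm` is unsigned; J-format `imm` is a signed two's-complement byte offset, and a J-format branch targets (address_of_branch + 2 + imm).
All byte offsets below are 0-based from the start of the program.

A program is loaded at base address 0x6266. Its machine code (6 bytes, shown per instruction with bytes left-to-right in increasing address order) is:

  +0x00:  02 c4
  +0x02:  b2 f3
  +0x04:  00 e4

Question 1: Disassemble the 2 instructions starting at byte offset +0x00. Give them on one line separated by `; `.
+0x00: 02 c4 ⇒ word 0xc402 (little)
  opcode bits[15:10]=0x31: bra/J
  [9:0] imm=2 = 2
+0x02: b2 f3 ⇒ word 0xf3b2 (little)
  opcode bits[15:10]=0x3c: set/RI
  [9:8] rd=3 = %r3
  [7:0] imm=178 = 178

bra 2; set %r3, 178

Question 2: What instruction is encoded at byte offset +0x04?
pop %r0

off 0x04: read 00 e4 as little → 0xe400
  op=0xe400>>10=0x39 ⇒ pop (R)
  [9:8] rd=0 = %r0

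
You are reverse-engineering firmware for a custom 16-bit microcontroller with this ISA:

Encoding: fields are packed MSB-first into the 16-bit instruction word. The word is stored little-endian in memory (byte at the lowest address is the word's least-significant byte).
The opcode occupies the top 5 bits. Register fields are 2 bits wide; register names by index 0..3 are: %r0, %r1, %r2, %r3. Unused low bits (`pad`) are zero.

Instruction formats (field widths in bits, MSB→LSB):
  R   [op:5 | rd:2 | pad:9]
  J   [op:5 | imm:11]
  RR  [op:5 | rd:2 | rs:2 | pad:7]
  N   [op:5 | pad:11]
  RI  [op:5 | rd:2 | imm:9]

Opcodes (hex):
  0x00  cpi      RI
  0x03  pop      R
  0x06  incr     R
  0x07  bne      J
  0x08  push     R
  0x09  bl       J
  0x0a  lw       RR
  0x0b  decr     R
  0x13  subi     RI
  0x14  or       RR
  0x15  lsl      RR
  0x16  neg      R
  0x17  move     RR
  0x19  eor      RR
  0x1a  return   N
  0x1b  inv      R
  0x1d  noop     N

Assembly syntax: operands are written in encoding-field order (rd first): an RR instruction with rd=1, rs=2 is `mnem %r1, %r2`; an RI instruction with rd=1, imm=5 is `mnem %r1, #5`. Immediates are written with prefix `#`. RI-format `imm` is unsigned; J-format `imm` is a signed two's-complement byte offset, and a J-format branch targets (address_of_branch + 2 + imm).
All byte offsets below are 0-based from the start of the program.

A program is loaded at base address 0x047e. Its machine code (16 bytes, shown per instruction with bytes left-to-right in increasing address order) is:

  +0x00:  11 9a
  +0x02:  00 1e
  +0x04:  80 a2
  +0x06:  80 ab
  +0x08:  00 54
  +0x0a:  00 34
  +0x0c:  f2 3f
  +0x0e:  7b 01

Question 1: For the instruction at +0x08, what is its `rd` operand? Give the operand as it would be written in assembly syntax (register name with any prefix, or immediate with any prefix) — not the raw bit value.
%r2

off 0x08: read 00 54 as little → 0x5400
  top 5b → 0xa → lw [RR]
  rd@[10:9]=0x2 ⇒ %r2
  rs@[8:7]=0x0 ⇒ %r0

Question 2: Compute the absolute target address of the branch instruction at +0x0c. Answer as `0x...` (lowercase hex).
+0x0c: f2 3f ⇒ word 0x3ff2 (little)
  op=0x3ff2>>11=0x7 ⇒ bne (J)
  imm@[10:0]=0x7f2 (s11→-14) ⇒ #-14
  target = base 0x047e + off 0x0c + 2 + imm -14 = 0x047e

0x047e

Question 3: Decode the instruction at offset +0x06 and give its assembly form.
@+06  little-endian(80 ab) = 0xab80
  top 5b → 0x15 → lsl [RR]
  [10:9] rd=1 = %r1
  [8:7] rs=3 = %r3

lsl %r1, %r3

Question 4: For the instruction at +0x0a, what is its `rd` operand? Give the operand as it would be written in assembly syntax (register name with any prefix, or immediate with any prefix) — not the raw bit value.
%r2

[0a] 00 34 → 0x3400
  top 5b → 0x6 → incr [R]
  rd: (w>>9)&0x3=0x2 → %r2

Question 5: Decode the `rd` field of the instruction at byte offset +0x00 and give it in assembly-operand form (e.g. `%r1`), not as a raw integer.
%r1

@+00  little-endian(11 9a) = 0x9a11
  top 5b → 0x13 → subi [RI]
  [10:9] rd=1 = %r1
  [8:0] imm=17 = #17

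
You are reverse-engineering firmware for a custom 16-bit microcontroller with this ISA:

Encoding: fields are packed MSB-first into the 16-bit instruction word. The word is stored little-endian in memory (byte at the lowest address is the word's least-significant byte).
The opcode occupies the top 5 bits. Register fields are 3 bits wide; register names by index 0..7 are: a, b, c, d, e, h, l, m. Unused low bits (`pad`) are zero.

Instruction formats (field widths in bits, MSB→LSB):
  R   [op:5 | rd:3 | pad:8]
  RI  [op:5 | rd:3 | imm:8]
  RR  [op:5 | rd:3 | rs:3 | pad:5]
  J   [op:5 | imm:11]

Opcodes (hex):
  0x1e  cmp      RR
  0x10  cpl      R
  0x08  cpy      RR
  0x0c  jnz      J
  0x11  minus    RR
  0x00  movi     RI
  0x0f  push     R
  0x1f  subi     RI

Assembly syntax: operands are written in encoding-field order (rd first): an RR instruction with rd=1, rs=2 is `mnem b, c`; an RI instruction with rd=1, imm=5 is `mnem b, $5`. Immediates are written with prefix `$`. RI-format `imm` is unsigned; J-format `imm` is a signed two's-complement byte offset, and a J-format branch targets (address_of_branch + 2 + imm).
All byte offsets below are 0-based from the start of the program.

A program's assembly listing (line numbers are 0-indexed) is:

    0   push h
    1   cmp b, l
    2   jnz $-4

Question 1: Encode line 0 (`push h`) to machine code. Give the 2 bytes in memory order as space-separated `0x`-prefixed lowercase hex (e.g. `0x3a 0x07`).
L0: push op=0xf:5|rd=5:3|pad=0:8 ⇒ 0x7d00 ⇒ little 00 7d

0x00 0x7d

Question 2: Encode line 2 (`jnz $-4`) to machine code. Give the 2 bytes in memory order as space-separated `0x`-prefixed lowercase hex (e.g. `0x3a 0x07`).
line 2 (jnz): pack op=0xc:5|imm=-4:11 = 0x67fc; little→ fc 67

0xfc 0x67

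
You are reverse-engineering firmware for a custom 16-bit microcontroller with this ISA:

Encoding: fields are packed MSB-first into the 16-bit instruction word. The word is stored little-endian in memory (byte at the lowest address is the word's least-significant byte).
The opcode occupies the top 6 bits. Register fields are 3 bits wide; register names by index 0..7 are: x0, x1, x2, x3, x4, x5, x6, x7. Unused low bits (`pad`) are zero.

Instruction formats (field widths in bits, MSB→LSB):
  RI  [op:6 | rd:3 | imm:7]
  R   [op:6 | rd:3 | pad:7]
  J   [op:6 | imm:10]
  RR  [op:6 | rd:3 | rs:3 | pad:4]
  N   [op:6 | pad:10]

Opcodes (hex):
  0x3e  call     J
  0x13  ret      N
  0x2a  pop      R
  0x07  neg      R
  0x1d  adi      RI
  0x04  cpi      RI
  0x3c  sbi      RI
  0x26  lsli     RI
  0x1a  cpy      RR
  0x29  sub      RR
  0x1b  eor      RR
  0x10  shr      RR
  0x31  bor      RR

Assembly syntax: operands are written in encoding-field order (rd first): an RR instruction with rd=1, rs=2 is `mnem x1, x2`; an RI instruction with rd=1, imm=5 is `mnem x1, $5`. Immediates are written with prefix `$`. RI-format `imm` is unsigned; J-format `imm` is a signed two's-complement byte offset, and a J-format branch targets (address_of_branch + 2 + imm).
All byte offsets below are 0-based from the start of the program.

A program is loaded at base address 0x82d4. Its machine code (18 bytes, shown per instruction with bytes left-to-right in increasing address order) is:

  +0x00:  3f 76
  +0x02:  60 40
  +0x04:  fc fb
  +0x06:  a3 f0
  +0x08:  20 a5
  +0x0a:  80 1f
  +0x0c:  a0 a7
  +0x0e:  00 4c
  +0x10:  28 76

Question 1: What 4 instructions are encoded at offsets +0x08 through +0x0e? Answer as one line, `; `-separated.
sub x2, x2; neg x7; sub x7, x2; ret

off 0x08: read 20 a5 as little → 0xa520
  op=0xa520>>10=0x29 ⇒ sub (RR)
  rd@[9:7]=0x2 ⇒ x2
  rs@[6:4]=0x2 ⇒ x2
off 0x0a: read 80 1f as little → 0x1f80
  op=0x1f80>>10=0x7 ⇒ neg (R)
  rd@[9:7]=0x7 ⇒ x7
off 0x0c: read a0 a7 as little → 0xa7a0
  op=0xa7a0>>10=0x29 ⇒ sub (RR)
  rd@[9:7]=0x7 ⇒ x7
  rs@[6:4]=0x2 ⇒ x2
off 0x0e: read 00 4c as little → 0x4c00
  op=0x4c00>>10=0x13 ⇒ ret (N)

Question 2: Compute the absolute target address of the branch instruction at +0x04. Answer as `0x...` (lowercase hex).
0x82d6

@+04  little-endian(fc fb) = 0xfbfc
  opcode bits[15:10]=0x3e: call/J
  imm: (w>>0)&0x3ff=0x3fc (s10→-4) → $-4
  target = base 0x82d4 + off 0x04 + 2 + imm -4 = 0x82d6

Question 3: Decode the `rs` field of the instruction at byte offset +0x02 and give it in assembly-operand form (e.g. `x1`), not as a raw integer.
[02] 60 40 → 0x4060
  top 6b → 0x10 → shr [RR]
  rd: (w>>7)&0x7=0x0 → x0
  rs: (w>>4)&0x7=0x6 → x6

x6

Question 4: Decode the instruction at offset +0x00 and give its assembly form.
adi x4, $63

+0x00: 3f 76 ⇒ word 0x763f (little)
  opcode bits[15:10]=0x1d: adi/RI
  [9:7] rd=4 = x4
  [6:0] imm=63 = $63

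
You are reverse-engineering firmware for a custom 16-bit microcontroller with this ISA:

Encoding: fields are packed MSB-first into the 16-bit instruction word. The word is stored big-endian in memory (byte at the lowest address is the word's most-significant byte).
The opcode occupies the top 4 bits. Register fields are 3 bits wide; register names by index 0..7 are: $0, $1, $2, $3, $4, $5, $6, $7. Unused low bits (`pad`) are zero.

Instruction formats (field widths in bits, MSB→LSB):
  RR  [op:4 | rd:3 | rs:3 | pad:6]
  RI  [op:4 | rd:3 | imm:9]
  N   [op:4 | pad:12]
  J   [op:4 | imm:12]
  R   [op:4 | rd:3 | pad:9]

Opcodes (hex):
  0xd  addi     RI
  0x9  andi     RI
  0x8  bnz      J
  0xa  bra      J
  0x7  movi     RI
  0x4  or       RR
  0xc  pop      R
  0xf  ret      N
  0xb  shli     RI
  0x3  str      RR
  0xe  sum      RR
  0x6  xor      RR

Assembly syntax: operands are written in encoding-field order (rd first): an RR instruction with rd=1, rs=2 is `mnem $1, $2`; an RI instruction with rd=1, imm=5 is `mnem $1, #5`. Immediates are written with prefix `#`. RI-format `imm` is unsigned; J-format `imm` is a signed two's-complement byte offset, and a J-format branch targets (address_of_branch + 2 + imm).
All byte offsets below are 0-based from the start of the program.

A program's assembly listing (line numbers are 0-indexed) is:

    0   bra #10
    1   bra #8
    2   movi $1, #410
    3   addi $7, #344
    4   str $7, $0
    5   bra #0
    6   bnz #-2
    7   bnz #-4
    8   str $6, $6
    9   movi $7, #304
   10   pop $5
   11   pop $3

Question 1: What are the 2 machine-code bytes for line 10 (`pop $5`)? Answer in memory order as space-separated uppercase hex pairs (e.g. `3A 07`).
CA 00

L10: pop op=0xc:4|rd=5:3|pad=0:9 ⇒ 0xca00 ⇒ big ca 00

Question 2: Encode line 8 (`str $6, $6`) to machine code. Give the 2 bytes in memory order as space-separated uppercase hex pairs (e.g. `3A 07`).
line 8 (str): pack op=0x3:4|rd=6:3|rs=6:3|pad=0:6 = 0x3d80; big→ 3d 80

3D 80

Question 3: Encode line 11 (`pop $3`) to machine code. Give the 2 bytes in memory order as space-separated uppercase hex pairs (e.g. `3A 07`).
L11: pop op=0xc:4|rd=3:3|pad=0:9 ⇒ 0xc600 ⇒ big c6 00

C6 00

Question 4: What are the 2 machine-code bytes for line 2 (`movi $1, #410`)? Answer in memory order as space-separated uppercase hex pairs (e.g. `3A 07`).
73 9A

line 2 (movi): pack op=0x7:4|rd=1:3|imm=410:9 = 0x739a; big→ 73 9a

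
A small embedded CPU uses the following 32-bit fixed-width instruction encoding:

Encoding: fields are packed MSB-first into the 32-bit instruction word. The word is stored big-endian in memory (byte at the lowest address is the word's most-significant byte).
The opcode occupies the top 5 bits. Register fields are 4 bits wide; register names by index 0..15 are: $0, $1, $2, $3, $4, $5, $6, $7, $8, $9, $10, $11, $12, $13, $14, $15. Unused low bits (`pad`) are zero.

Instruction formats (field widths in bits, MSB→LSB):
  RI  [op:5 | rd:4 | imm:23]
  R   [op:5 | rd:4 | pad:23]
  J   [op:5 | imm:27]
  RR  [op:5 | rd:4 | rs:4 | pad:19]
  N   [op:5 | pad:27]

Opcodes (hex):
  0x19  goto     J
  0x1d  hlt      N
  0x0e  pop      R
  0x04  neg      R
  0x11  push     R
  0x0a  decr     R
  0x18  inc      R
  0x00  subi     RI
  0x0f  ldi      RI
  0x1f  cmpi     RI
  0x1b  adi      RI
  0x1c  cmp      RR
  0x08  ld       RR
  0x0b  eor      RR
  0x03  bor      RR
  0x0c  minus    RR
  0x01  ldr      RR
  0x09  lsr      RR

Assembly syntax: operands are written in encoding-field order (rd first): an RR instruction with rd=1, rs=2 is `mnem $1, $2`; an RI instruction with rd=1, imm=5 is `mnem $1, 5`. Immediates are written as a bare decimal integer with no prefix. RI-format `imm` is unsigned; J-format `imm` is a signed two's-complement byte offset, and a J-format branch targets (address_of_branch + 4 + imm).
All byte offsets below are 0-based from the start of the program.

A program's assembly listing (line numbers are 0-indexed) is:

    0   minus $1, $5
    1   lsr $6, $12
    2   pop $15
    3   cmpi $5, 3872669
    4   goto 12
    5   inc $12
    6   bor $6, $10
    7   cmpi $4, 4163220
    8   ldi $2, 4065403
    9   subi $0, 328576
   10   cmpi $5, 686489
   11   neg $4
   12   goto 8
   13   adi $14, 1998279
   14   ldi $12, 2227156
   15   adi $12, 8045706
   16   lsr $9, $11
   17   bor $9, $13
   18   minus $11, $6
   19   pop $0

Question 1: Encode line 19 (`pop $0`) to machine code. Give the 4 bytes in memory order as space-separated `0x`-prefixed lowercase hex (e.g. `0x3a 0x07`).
line 19 (pop): pack op=0xe:5|rd=0:4|pad=0:23 = 0x70000000; big→ 70 00 00 00

0x70 0x00 0x00 0x00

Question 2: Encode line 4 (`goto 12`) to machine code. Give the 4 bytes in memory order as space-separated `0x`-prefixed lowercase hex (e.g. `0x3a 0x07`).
0xc8 0x00 0x00 0x0c

line 4 (goto): pack op=0x19:5|imm=12:27 = 0xc800000c; big→ c8 00 00 0c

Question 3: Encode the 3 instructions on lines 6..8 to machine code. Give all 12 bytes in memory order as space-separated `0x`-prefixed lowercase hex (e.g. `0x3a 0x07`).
0x1b 0x50 0x00 0x00 0xfa 0x3f 0x86 0x94 0x79 0x3e 0x08 0x7b

line 6 (bor): pack op=0x3:5|rd=6:4|rs=10:4|pad=0:19 = 0x1b500000; big→ 1b 50 00 00
line 7 (cmpi): pack op=0x1f:5|rd=4:4|imm=4163220:23 = 0xfa3f8694; big→ fa 3f 86 94
line 8 (ldi): pack op=0xf:5|rd=2:4|imm=4065403:23 = 0x793e087b; big→ 79 3e 08 7b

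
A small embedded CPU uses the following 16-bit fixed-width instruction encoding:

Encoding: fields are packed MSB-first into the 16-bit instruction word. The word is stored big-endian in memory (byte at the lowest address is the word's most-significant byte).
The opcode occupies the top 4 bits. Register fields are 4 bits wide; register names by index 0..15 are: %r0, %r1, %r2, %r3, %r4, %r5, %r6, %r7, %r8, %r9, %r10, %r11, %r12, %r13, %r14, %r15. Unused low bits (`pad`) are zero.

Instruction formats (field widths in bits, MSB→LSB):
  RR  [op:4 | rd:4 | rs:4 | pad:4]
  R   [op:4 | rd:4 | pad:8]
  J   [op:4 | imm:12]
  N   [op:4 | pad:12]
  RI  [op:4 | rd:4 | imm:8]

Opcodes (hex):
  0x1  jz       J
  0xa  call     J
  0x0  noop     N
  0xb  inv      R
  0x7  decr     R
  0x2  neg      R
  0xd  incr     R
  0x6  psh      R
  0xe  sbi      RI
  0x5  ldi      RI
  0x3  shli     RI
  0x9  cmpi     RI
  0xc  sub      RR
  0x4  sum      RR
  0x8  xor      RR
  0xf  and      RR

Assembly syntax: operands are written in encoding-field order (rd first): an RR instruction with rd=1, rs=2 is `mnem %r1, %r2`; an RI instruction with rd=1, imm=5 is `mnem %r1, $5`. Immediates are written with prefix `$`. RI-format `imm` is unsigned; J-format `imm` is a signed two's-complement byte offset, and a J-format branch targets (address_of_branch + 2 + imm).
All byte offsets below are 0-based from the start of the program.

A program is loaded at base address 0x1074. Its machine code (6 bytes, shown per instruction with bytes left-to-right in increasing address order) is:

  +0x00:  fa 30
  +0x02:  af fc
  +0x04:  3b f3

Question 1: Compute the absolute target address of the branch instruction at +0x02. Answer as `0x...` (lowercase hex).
+0x02: af fc ⇒ word 0xaffc (big)
  opcode bits[15:12]=0xa: call/J
  [11:0] imm=4092 (s12→-4) = $-4
  target = base 0x1074 + off 0x02 + 2 + imm -4 = 0x1074

0x1074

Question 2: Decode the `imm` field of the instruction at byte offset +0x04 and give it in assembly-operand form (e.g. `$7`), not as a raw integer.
$243

+0x04: 3b f3 ⇒ word 0x3bf3 (big)
  opcode bits[15:12]=0x3: shli/RI
  rd: (w>>8)&0xf=0xb → %r11
  imm: (w>>0)&0xff=0xf3 → $243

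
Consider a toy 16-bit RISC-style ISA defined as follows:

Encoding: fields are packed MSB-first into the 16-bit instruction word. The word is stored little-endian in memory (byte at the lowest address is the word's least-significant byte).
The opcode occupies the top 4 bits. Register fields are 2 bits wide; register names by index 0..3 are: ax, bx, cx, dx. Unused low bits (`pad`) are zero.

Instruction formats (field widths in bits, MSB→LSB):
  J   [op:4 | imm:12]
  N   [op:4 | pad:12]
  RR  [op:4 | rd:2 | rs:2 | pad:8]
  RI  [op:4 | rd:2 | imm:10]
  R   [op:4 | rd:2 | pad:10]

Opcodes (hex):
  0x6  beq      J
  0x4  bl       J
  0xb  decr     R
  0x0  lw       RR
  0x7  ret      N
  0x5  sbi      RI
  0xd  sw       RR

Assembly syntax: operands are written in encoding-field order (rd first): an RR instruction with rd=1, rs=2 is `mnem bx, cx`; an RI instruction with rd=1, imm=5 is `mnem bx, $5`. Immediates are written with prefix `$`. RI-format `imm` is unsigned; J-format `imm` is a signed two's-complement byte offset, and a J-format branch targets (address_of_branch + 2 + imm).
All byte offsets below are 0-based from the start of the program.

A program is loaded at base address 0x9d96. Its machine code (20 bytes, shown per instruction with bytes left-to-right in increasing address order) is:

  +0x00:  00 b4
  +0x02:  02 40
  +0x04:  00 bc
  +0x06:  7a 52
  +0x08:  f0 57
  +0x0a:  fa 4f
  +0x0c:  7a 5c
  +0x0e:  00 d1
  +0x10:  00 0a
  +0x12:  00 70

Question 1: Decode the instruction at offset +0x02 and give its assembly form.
bl $2

+0x02: 02 40 ⇒ word 0x4002 (little)
  op=0x4002>>12=0x4 ⇒ bl (J)
  imm@[11:0]=0x2 ⇒ $2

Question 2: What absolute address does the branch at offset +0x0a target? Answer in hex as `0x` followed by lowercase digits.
0x9d9c

[0a] fa 4f → 0x4ffa
  op=0x4ffa>>12=0x4 ⇒ bl (J)
  imm@[11:0]=0xffa (s12→-6) ⇒ $-6
  target = base 0x9d96 + off 0x0a + 2 + imm -6 = 0x9d9c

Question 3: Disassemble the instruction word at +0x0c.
@+0c  little-endian(7a 5c) = 0x5c7a
  opcode bits[15:12]=0x5: sbi/RI
  rd@[11:10]=0x3 ⇒ dx
  imm@[9:0]=0x7a ⇒ $122

sbi dx, $122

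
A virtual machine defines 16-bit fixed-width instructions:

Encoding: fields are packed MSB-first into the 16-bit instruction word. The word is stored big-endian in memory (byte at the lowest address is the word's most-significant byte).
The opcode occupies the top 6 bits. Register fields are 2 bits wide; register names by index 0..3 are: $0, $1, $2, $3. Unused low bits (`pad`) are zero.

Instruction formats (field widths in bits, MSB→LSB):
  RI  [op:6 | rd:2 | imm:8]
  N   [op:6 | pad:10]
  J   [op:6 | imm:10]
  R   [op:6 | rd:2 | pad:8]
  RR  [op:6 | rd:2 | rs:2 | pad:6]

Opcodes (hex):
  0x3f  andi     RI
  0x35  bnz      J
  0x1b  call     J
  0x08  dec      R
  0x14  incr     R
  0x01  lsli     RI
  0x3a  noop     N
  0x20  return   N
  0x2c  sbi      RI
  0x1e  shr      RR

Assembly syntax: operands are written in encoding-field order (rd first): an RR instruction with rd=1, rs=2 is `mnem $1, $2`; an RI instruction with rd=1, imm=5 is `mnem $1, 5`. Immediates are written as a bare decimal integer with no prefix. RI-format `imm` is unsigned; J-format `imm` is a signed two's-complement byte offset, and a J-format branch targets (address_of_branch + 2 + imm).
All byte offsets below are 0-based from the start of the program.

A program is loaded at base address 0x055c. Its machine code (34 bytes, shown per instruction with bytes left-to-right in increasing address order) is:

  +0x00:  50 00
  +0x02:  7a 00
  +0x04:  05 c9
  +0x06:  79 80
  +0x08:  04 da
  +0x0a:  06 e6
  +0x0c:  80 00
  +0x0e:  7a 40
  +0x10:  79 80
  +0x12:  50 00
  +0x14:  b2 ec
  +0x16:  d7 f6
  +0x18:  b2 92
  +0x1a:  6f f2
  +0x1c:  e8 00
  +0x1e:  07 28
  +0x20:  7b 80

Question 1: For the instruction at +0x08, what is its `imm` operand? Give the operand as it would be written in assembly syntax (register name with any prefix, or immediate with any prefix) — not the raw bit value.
218

off 0x08: read 04 da as big → 0x04da
  top 6b → 0x1 → lsli [RI]
  rd: (w>>8)&0x3=0x0 → $0
  imm: (w>>0)&0xff=0xda → 218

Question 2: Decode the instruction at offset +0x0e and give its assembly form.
@+0e  big-endian(7a 40) = 0x7a40
  op=0x7a40>>10=0x1e ⇒ shr (RR)
  rd@[9:8]=0x2 ⇒ $2
  rs@[7:6]=0x1 ⇒ $1

shr $2, $1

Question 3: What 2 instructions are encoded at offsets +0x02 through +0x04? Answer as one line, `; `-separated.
@+02  big-endian(7a 00) = 0x7a00
  opcode bits[15:10]=0x1e: shr/RR
  [9:8] rd=2 = $2
  [7:6] rs=0 = $0
@+04  big-endian(05 c9) = 0x05c9
  opcode bits[15:10]=0x1: lsli/RI
  [9:8] rd=1 = $1
  [7:0] imm=201 = 201

shr $2, $0; lsli $1, 201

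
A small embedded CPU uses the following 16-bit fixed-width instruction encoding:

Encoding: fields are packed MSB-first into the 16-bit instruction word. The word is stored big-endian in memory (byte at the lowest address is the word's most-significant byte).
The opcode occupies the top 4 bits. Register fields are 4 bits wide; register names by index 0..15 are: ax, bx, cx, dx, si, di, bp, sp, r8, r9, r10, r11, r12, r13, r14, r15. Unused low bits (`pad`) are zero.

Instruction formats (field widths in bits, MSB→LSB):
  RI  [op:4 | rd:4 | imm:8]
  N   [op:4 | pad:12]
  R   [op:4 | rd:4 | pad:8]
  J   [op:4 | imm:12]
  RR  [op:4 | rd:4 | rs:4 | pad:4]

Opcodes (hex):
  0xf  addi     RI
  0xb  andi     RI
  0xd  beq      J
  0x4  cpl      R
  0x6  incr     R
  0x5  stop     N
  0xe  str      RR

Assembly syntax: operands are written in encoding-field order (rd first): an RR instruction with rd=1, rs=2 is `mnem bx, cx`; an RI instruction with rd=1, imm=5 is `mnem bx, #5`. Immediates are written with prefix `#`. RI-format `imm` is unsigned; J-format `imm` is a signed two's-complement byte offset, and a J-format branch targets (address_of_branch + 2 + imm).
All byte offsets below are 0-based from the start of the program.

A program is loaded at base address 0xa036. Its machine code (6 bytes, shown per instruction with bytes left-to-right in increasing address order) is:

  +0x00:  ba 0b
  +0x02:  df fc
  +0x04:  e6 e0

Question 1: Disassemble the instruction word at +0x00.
@+00  big-endian(ba 0b) = 0xba0b
  opcode bits[15:12]=0xb: andi/RI
  [11:8] rd=10 = r10
  [7:0] imm=11 = #11

andi r10, #11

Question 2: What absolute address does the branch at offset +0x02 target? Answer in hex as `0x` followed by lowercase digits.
0xa036

off 0x02: read df fc as big → 0xdffc
  opcode bits[15:12]=0xd: beq/J
  [11:0] imm=4092 (s12→-4) = #-4
  target = base 0xa036 + off 0x02 + 2 + imm -4 = 0xa036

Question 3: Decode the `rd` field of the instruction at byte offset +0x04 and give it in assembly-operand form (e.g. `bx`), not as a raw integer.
bp

@+04  big-endian(e6 e0) = 0xe6e0
  opcode bits[15:12]=0xe: str/RR
  rd@[11:8]=0x6 ⇒ bp
  rs@[7:4]=0xe ⇒ r14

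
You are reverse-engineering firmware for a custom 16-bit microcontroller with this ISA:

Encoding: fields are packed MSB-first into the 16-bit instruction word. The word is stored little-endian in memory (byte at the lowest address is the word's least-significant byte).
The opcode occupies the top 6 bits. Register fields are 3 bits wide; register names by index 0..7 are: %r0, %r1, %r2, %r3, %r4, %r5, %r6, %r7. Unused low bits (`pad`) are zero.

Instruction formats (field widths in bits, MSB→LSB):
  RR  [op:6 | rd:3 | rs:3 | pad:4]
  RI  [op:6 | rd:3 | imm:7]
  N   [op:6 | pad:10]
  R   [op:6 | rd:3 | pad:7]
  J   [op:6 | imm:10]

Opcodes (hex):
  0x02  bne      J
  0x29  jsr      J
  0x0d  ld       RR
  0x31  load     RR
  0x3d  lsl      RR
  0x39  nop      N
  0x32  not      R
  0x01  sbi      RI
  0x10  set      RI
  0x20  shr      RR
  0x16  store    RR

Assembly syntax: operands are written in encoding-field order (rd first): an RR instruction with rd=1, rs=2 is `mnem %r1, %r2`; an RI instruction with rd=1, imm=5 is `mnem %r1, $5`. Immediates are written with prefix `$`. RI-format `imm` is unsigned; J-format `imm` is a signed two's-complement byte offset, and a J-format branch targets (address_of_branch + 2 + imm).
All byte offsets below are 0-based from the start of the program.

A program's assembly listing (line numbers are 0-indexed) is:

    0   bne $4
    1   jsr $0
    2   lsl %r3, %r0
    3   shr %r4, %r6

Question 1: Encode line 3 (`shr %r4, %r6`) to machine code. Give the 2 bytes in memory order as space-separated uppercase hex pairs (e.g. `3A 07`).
line 3 (shr): pack op=0x20:6|rd=4:3|rs=6:3|pad=0:4 = 0x8260; little→ 60 82

60 82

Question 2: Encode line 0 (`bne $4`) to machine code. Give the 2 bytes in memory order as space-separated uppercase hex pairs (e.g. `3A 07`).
04 08

L0: bne op=0x2:6|imm=4:10 ⇒ 0x0804 ⇒ little 04 08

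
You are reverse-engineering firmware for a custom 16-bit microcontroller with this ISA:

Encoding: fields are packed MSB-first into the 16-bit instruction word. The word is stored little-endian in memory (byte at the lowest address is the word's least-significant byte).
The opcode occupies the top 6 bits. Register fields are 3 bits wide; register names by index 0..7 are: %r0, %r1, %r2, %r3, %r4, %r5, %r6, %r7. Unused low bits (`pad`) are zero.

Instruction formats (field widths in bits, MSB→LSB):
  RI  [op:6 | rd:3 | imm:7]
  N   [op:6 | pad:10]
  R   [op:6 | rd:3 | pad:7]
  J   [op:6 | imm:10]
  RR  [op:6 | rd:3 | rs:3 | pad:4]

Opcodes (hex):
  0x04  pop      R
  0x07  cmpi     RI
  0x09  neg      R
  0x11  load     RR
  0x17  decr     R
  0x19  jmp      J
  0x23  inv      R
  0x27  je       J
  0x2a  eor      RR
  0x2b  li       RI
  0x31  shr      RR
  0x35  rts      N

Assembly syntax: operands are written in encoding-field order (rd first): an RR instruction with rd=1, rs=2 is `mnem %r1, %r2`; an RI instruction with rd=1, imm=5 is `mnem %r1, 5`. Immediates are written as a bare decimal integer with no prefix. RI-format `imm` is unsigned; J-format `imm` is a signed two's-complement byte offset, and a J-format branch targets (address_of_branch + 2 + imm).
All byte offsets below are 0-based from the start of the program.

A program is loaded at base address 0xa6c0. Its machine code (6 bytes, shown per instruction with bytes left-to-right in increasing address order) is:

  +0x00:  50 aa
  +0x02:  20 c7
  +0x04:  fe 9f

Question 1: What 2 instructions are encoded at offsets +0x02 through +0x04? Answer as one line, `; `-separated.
shr %r6, %r2; je -2

@+02  little-endian(20 c7) = 0xc720
  opcode bits[15:10]=0x31: shr/RR
  rd@[9:7]=0x6 ⇒ %r6
  rs@[6:4]=0x2 ⇒ %r2
@+04  little-endian(fe 9f) = 0x9ffe
  opcode bits[15:10]=0x27: je/J
  imm@[9:0]=0x3fe (s10→-2) ⇒ -2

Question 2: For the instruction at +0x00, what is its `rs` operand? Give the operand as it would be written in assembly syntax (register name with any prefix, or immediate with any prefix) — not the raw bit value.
%r5

+0x00: 50 aa ⇒ word 0xaa50 (little)
  op=0xaa50>>10=0x2a ⇒ eor (RR)
  [9:7] rd=4 = %r4
  [6:4] rs=5 = %r5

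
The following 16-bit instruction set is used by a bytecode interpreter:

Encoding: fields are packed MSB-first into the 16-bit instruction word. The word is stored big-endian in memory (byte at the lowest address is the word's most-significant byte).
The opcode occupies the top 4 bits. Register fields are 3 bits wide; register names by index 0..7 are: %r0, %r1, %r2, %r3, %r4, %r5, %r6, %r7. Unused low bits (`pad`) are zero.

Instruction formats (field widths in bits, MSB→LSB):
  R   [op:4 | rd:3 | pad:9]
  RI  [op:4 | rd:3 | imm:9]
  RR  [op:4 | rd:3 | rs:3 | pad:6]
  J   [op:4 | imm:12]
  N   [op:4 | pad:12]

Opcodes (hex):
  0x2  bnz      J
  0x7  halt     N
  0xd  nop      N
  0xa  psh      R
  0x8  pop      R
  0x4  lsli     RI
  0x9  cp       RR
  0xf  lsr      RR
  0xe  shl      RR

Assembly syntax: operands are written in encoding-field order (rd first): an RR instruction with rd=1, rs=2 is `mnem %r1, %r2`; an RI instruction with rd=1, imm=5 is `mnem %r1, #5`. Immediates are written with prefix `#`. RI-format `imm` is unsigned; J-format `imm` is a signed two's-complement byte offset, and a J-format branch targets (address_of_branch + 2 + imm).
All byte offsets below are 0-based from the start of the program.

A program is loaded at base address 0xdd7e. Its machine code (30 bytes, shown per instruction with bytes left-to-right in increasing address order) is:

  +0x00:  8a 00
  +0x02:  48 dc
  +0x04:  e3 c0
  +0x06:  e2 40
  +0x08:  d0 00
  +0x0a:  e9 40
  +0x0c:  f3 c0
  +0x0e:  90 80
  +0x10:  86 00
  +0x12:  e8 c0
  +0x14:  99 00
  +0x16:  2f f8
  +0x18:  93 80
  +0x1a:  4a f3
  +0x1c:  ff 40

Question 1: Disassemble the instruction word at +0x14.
cp %r4, %r4

+0x14: 99 00 ⇒ word 0x9900 (big)
  top 4b → 0x9 → cp [RR]
  rd@[11:9]=0x4 ⇒ %r4
  rs@[8:6]=0x4 ⇒ %r4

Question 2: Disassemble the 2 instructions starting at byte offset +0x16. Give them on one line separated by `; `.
+0x16: 2f f8 ⇒ word 0x2ff8 (big)
  opcode bits[15:12]=0x2: bnz/J
  [11:0] imm=4088 (s12→-8) = #-8
+0x18: 93 80 ⇒ word 0x9380 (big)
  opcode bits[15:12]=0x9: cp/RR
  [11:9] rd=1 = %r1
  [8:6] rs=6 = %r6

bnz #-8; cp %r1, %r6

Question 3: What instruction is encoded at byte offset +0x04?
+0x04: e3 c0 ⇒ word 0xe3c0 (big)
  top 4b → 0xe → shl [RR]
  [11:9] rd=1 = %r1
  [8:6] rs=7 = %r7

shl %r1, %r7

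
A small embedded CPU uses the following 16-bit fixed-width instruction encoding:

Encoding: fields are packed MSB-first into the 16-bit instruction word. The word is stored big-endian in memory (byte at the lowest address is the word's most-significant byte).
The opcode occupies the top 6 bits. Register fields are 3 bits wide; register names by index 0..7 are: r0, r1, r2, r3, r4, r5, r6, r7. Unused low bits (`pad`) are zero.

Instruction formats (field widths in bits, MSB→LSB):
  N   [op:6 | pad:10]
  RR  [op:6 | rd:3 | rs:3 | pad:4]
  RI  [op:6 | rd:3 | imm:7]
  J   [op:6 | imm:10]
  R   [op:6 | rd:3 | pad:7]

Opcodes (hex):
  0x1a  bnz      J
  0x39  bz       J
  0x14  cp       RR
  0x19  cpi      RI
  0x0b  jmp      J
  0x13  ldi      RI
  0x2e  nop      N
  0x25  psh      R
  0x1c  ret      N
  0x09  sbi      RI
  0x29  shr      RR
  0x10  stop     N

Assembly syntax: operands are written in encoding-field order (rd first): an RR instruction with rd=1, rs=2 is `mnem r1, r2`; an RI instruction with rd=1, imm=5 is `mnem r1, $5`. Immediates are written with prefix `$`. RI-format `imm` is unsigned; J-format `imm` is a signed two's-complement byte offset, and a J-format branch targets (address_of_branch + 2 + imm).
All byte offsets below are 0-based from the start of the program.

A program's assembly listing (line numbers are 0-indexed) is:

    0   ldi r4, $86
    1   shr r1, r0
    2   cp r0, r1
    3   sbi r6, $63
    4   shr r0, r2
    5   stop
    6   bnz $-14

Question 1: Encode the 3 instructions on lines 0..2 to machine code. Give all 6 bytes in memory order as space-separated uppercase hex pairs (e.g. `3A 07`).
4E 56 A4 80 50 10

L0: ldi op=0x13:6|rd=4:3|imm=86:7 ⇒ 0x4e56 ⇒ big 4e 56
L1: shr op=0x29:6|rd=1:3|rs=0:3|pad=0:4 ⇒ 0xa480 ⇒ big a4 80
L2: cp op=0x14:6|rd=0:3|rs=1:3|pad=0:4 ⇒ 0x5010 ⇒ big 50 10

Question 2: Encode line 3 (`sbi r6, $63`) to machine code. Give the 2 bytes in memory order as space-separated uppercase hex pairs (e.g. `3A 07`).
3. sbi fields op=0x9:6|rd=6:3|imm=63:7 → word 273fh → 27 3f

27 3F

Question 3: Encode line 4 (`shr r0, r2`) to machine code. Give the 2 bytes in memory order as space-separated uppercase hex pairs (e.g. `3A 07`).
line 4 (shr): pack op=0x29:6|rd=0:3|rs=2:3|pad=0:4 = 0xa420; big→ a4 20

A4 20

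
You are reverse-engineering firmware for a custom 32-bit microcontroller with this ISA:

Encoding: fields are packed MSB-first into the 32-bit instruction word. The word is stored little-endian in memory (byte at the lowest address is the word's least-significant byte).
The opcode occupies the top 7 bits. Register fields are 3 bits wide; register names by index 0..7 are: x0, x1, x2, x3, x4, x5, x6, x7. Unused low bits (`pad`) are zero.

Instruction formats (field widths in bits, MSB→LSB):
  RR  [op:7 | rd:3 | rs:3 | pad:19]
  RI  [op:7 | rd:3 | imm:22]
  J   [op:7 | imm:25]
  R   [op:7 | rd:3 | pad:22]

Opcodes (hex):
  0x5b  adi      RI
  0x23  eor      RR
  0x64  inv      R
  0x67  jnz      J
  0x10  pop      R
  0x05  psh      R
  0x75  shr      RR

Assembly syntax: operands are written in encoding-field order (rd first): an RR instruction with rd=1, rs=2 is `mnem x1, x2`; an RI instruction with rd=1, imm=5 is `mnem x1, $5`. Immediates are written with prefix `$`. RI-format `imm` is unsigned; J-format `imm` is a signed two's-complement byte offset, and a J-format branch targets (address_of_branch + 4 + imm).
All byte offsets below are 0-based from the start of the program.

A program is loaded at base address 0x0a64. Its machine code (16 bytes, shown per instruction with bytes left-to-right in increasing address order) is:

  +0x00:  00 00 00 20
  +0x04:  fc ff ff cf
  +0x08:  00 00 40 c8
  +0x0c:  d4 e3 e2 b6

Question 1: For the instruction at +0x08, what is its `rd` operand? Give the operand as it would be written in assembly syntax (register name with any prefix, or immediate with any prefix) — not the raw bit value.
x1

[08] 00 00 40 c8 → 0xc8400000
  top 7b → 0x64 → inv [R]
  [24:22] rd=1 = x1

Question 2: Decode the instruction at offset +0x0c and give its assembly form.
adi x3, $2286548

@+0c  little-endian(d4 e3 e2 b6) = 0xb6e2e3d4
  op=0xb6e2e3d4>>25=0x5b ⇒ adi (RI)
  [24:22] rd=3 = x3
  [21:0] imm=2286548 = $2286548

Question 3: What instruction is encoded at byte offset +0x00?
off 0x00: read 00 00 00 20 as little → 0x20000000
  opcode bits[31:25]=0x10: pop/R
  [24:22] rd=0 = x0

pop x0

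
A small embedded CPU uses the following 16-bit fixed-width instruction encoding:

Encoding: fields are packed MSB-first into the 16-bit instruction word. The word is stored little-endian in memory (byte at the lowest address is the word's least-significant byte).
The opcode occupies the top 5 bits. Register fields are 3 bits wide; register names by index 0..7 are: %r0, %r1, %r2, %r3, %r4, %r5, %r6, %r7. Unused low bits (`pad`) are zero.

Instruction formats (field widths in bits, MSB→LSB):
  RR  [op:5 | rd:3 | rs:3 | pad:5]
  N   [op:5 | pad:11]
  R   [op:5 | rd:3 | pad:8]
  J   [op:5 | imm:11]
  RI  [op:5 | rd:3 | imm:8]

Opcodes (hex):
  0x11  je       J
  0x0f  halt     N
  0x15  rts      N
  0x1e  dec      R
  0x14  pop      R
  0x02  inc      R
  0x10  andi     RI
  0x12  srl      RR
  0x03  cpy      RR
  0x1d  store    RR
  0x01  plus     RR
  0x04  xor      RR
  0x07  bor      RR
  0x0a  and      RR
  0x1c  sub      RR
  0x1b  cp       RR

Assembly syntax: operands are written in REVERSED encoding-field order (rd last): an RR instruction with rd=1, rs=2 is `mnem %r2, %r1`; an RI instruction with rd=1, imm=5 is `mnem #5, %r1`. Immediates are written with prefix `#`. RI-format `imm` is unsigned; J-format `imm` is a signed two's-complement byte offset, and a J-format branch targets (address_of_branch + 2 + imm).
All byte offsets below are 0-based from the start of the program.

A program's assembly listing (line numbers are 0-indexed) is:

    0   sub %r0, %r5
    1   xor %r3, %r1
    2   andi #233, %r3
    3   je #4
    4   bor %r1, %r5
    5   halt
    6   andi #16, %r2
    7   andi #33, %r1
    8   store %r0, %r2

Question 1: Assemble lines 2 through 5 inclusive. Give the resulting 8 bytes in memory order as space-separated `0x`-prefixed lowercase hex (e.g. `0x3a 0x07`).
L2: andi op=0x10:5|rd=3:3|imm=233:8 ⇒ 0x83e9 ⇒ little e9 83
L3: je op=0x11:5|imm=4:11 ⇒ 0x8804 ⇒ little 04 88
L4: bor op=0x7:5|rd=5:3|rs=1:3|pad=0:5 ⇒ 0x3d20 ⇒ little 20 3d
L5: halt op=0xf:5|pad=0:11 ⇒ 0x7800 ⇒ little 00 78

0xe9 0x83 0x04 0x88 0x20 0x3d 0x00 0x78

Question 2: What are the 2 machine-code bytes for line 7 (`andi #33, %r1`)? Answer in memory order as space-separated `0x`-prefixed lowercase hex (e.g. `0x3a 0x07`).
0x21 0x81

L7: andi op=0x10:5|rd=1:3|imm=33:8 ⇒ 0x8121 ⇒ little 21 81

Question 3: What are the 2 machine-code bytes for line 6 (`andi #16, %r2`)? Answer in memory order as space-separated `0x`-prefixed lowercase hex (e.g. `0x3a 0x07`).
L6: andi op=0x10:5|rd=2:3|imm=16:8 ⇒ 0x8210 ⇒ little 10 82

0x10 0x82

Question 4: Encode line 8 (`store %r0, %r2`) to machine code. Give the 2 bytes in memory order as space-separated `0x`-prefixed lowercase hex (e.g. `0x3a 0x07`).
8. store fields op=0x1d:5|rd=2:3|rs=0:3|pad=0:5 → word ea00h → 00 ea

0x00 0xea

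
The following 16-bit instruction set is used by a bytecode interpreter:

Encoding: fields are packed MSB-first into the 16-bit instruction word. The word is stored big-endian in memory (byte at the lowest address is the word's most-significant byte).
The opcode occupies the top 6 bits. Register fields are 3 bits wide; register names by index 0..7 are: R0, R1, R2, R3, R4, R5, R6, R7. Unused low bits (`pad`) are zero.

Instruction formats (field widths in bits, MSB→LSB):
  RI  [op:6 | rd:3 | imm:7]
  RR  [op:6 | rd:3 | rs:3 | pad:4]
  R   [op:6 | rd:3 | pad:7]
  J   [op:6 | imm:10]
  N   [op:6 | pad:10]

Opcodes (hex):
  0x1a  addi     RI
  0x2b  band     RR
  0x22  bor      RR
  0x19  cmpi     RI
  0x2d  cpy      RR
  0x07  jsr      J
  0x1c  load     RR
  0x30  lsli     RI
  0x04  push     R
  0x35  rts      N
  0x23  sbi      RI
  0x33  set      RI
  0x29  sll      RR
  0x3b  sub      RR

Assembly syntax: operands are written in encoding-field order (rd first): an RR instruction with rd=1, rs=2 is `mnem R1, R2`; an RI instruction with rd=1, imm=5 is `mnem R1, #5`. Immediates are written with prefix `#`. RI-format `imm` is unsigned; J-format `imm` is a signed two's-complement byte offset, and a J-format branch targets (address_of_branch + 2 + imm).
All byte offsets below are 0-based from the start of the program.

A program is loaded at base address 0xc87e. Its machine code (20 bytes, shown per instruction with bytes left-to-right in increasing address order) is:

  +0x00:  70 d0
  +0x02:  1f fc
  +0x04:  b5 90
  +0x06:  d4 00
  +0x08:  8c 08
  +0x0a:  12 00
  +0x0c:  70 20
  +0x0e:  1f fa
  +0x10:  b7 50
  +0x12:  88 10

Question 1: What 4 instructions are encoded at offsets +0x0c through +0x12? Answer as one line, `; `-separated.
@+0c  big-endian(70 20) = 0x7020
  op=0x7020>>10=0x1c ⇒ load (RR)
  rd@[9:7]=0x0 ⇒ R0
  rs@[6:4]=0x2 ⇒ R2
@+0e  big-endian(1f fa) = 0x1ffa
  op=0x1ffa>>10=0x7 ⇒ jsr (J)
  imm@[9:0]=0x3fa (s10→-6) ⇒ #-6
@+10  big-endian(b7 50) = 0xb750
  op=0xb750>>10=0x2d ⇒ cpy (RR)
  rd@[9:7]=0x6 ⇒ R6
  rs@[6:4]=0x5 ⇒ R5
@+12  big-endian(88 10) = 0x8810
  op=0x8810>>10=0x22 ⇒ bor (RR)
  rd@[9:7]=0x0 ⇒ R0
  rs@[6:4]=0x1 ⇒ R1

load R0, R2; jsr #-6; cpy R6, R5; bor R0, R1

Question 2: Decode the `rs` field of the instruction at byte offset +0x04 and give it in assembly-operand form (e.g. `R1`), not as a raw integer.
+0x04: b5 90 ⇒ word 0xb590 (big)
  opcode bits[15:10]=0x2d: cpy/RR
  rd: (w>>7)&0x7=0x3 → R3
  rs: (w>>4)&0x7=0x1 → R1

R1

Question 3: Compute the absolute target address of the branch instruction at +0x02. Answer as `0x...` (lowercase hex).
0xc87e

+0x02: 1f fc ⇒ word 0x1ffc (big)
  top 6b → 0x7 → jsr [J]
  [9:0] imm=1020 (s10→-4) = #-4
  target = base 0xc87e + off 0x02 + 2 + imm -4 = 0xc87e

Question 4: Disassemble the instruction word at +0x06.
rts

[06] d4 00 → 0xd400
  op=0xd400>>10=0x35 ⇒ rts (N)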